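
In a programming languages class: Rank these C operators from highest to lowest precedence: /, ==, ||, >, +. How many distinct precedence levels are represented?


Looking up precedence for each operator:
  / -> precedence 6
  == -> precedence 3
  || -> precedence 1
  > -> precedence 4
  + -> precedence 5
Sorted highest to lowest: /, +, >, ==, ||
Distinct precedence values: [6, 5, 4, 3, 1]
Number of distinct levels: 5

5


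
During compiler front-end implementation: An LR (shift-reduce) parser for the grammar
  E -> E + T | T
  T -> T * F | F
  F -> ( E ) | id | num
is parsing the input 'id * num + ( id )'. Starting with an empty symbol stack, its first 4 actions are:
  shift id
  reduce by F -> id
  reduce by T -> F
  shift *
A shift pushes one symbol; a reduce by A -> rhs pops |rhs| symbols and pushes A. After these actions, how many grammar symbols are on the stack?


Tracking the symbol stack through each action:
  Action 1: shift 'id' : push -> stack = [id] (size 1)
  Action 2: reduce by F -> id : pop 1, push F -> stack = [F] (size 1)
  Action 3: reduce by T -> F : pop 1, push T -> stack = [T] (size 1)
  Action 4: shift '*' : push -> stack = [T, *] (size 2)
Final stack size: 2

2


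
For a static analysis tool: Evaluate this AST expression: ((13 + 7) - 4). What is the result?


Expression: ((13 + 7) - 4)
Evaluating step by step:
  13 + 7 = 20
  20 - 4 = 16
Result: 16

16


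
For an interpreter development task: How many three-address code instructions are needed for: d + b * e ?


Expression: d + b * e
Generating three-address code (respecting * over +/- precedence):
  Instruction 1: t1 = b * e
  Instruction 2: t2 = d + t1
Total instructions: 2

2


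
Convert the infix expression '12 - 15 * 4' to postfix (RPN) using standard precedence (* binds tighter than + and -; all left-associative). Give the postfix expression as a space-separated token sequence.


Applying the shunting-yard algorithm:
  Operand 12 -> output
  Push '-' onto operator stack -> op-stack: [-]
  Operand 15 -> output
  Push '*' onto operator stack -> op-stack: [-, *]
  Operand 4 -> output
  End of input: pop '*' to output
  End of input: pop '-' to output
Postfix result: 12 15 4 * -

12 15 4 * -


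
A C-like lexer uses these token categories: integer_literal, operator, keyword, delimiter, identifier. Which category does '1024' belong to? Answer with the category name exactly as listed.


Token: '1024'
Checking categories:
  identifier: no
  integer_literal: YES
  operator: no
  keyword: no
  delimiter: no
Category: integer_literal

integer_literal


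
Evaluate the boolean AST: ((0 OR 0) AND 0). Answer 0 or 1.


Step 1: Evaluate inner node
  0 OR 0 = 0
Step 2: Evaluate root node
  0 AND 0 = 0

0


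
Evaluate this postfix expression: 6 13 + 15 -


Processing tokens left to right:
Push 6, Push 13
Pop 6 and 13, compute 6 + 13 = 19, push 19
Push 15
Pop 19 and 15, compute 19 - 15 = 4, push 4
Stack result: 4

4


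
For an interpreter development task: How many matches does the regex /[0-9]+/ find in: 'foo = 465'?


Pattern: /[0-9]+/ (int literals)
Input: 'foo = 465'
Scanning for matches:
  Match 1: '465'
Total matches: 1

1


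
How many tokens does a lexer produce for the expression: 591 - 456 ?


Scanning '591 - 456'
Token 1: '591' -> integer_literal
Token 2: '-' -> operator
Token 3: '456' -> integer_literal
Total tokens: 3

3


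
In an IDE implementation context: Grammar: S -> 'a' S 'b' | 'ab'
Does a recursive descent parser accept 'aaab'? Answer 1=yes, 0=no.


Grammar accepts strings of the form a^n b^n (n >= 1)
Word: 'aaab'
Counting: 3 a's and 1 b's
Check: 3 == 1? No
Mismatch: a-count != b-count
Rejected

0


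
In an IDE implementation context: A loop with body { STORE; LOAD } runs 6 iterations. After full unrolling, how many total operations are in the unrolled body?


Loop body operations: STORE, LOAD (2 ops per iteration)
Unrolling 6 iterations:
  Iteration 1: STORE, LOAD (2 ops)
  Iteration 2: STORE, LOAD (2 ops)
  Iteration 3: STORE, LOAD (2 ops)
  Iteration 4: STORE, LOAD (2 ops)
  Iteration 5: STORE, LOAD (2 ops)
  Iteration 6: STORE, LOAD (2 ops)
Total: 6 iterations * 2 ops/iter = 12 operations

12


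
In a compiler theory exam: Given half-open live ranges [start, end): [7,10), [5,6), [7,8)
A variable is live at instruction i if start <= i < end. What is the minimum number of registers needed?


Live ranges:
  Var0: [7, 10)
  Var1: [5, 6)
  Var2: [7, 8)
Sweep-line events (position, delta, active):
  pos=5 start -> active=1
  pos=6 end -> active=0
  pos=7 start -> active=1
  pos=7 start -> active=2
  pos=8 end -> active=1
  pos=10 end -> active=0
Maximum simultaneous active: 2
Minimum registers needed: 2

2


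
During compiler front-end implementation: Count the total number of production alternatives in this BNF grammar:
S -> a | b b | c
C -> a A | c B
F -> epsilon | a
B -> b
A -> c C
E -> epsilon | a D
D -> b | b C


Counting alternatives per rule:
  S: 3 alternative(s)
  C: 2 alternative(s)
  F: 2 alternative(s)
  B: 1 alternative(s)
  A: 1 alternative(s)
  E: 2 alternative(s)
  D: 2 alternative(s)
Sum: 3 + 2 + 2 + 1 + 1 + 2 + 2 = 13

13


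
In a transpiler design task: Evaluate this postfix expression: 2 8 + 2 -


Processing tokens left to right:
Push 2, Push 8
Pop 2 and 8, compute 2 + 8 = 10, push 10
Push 2
Pop 10 and 2, compute 10 - 2 = 8, push 8
Stack result: 8

8


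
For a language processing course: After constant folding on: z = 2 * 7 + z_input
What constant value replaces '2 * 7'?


Identifying constant sub-expression:
  Original: z = 2 * 7 + z_input
  2 and 7 are both compile-time constants
  Evaluating: 2 * 7 = 14
  After folding: z = 14 + z_input

14


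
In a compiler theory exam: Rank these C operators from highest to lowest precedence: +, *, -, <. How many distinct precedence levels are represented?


Looking up precedence for each operator:
  + -> precedence 5
  * -> precedence 6
  - -> precedence 5
  < -> precedence 4
Sorted highest to lowest: *, +, -, <
Distinct precedence values: [6, 5, 4]
Number of distinct levels: 3

3


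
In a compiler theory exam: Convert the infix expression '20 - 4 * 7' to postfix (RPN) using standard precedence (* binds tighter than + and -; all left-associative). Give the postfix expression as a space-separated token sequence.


Applying the shunting-yard algorithm:
  Operand 20 -> output
  Push '-' onto operator stack -> op-stack: [-]
  Operand 4 -> output
  Push '*' onto operator stack -> op-stack: [-, *]
  Operand 7 -> output
  End of input: pop '*' to output
  End of input: pop '-' to output
Postfix result: 20 4 7 * -

20 4 7 * -


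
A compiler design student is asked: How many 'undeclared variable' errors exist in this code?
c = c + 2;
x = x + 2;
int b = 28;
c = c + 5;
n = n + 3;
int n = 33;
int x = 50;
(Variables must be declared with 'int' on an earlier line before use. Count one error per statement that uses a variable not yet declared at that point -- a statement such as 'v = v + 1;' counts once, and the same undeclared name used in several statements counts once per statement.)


Scanning code line by line:
  Line 1: use 'c' -> ERROR (undeclared)
  Line 2: use 'x' -> ERROR (undeclared)
  Line 3: declare 'b' -> declared = ['b']
  Line 4: use 'c' -> ERROR (undeclared)
  Line 5: use 'n' -> ERROR (undeclared)
  Line 6: declare 'n' -> declared = ['b', 'n']
  Line 7: declare 'x' -> declared = ['b', 'n', 'x']
Total undeclared variable errors: 4

4


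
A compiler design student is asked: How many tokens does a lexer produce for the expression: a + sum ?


Scanning 'a + sum'
Token 1: 'a' -> identifier
Token 2: '+' -> operator
Token 3: 'sum' -> identifier
Total tokens: 3

3


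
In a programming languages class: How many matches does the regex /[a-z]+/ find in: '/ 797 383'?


Pattern: /[a-z]+/ (identifiers)
Input: '/ 797 383'
Scanning for matches:
Total matches: 0

0


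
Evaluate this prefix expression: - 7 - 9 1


Parsing prefix expression: - 7 - 9 1
Step 1: Innermost operation '- 9 1'
  9 - 1 = 8
Step 2: Outer operation '- 7 [8]'
  7 - 8 = -1

-1


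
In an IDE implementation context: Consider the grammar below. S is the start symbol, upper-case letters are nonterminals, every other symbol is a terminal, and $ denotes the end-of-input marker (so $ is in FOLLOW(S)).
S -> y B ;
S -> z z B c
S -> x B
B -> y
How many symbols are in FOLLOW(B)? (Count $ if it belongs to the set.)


S is the start symbol and does not occur in any rule body, so FOLLOW(S) = {$}.
Examining every occurrence of B in a rule body:
  S -> y B ; : B is followed by terminal ';' -> add ';'
  S -> z z B c : B is followed by terminal 'c' -> add 'c'
  S -> x B : B is at the right end -> add FOLLOW(S) = {$}
  B -> y : B does not occur in the body -> contributes nothing
FOLLOW(B) = {;, c, $}
Count: 3

3


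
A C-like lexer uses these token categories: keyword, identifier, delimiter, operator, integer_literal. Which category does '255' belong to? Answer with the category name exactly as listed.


Token: '255'
Checking categories:
  identifier: no
  integer_literal: YES
  operator: no
  keyword: no
  delimiter: no
Category: integer_literal

integer_literal


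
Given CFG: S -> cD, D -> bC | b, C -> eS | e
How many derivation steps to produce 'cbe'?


Grammar: S -> cD, D -> bC | b, C -> eS | e
Deriving 'cbe':
Step 1: S -> cD => cD
Step 2: D -> bC => cbC
Step 3: C -> e => cbe
Total derivation steps: 3

3


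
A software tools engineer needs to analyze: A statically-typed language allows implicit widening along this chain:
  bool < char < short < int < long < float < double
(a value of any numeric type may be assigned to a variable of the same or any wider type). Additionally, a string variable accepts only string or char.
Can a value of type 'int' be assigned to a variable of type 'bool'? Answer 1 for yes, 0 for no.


Target variable type: bool
Source value type: int
Numeric ranks: int=3, bool=0
Widening allowed iff rank(source) <= rank(target): 3 <= 0? No
Result: 0

0


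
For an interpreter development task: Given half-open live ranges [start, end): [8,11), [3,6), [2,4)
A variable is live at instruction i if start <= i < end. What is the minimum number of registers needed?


Live ranges:
  Var0: [8, 11)
  Var1: [3, 6)
  Var2: [2, 4)
Sweep-line events (position, delta, active):
  pos=2 start -> active=1
  pos=3 start -> active=2
  pos=4 end -> active=1
  pos=6 end -> active=0
  pos=8 start -> active=1
  pos=11 end -> active=0
Maximum simultaneous active: 2
Minimum registers needed: 2

2


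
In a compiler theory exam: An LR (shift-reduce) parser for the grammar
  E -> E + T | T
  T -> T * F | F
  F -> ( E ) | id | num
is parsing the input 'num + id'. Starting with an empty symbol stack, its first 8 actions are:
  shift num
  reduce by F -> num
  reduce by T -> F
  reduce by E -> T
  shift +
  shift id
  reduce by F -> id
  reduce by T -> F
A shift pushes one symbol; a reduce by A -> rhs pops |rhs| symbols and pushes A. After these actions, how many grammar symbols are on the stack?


Tracking the symbol stack through each action:
  Action 1: shift 'num' : push -> stack = [num] (size 1)
  Action 2: reduce by F -> num : pop 1, push F -> stack = [F] (size 1)
  Action 3: reduce by T -> F : pop 1, push T -> stack = [T] (size 1)
  Action 4: reduce by E -> T : pop 1, push E -> stack = [E] (size 1)
  Action 5: shift '+' : push -> stack = [E, +] (size 2)
  Action 6: shift 'id' : push -> stack = [E, +, id] (size 3)
  Action 7: reduce by F -> id : pop 1, push F -> stack = [E, +, F] (size 3)
  Action 8: reduce by T -> F : pop 1, push T -> stack = [E, +, T] (size 3)
Final stack size: 3

3


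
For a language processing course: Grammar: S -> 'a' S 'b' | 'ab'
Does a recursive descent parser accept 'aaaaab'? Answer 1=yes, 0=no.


Grammar accepts strings of the form a^n b^n (n >= 1)
Word: 'aaaaab'
Counting: 5 a's and 1 b's
Check: 5 == 1? No
Mismatch: a-count != b-count
Rejected

0


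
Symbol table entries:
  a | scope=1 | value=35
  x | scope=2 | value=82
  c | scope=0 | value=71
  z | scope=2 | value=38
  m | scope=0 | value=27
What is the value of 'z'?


Searching symbol table for 'z':
  a | scope=1 | value=35
  x | scope=2 | value=82
  c | scope=0 | value=71
  z | scope=2 | value=38 <- MATCH
  m | scope=0 | value=27
Found 'z' at scope 2 with value 38

38


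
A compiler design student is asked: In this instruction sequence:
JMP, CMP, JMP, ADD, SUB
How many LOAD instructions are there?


Scanning instruction sequence for LOAD:
  Position 1: JMP
  Position 2: CMP
  Position 3: JMP
  Position 4: ADD
  Position 5: SUB
Matches at positions: []
Total LOAD count: 0

0


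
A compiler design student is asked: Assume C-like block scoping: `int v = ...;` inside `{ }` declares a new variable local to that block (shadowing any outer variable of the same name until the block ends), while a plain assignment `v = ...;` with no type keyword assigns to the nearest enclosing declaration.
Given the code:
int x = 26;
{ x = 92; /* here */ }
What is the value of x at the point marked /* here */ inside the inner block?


Analyzing scoping rules:
Outer scope: declares x = 26
Inner block: 'x = 92;' has no type keyword, so it is an assignment to the outer x (no shadowing)
Inside the block, after the assignment -> 92
Result: 92

92


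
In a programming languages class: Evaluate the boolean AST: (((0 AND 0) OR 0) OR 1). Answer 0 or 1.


Step 1: Evaluate inner node
  0 AND 0 = 0
Step 2: Evaluate next node
  0 OR 0 = 0
Step 3: Evaluate root node
  0 OR 1 = 1

1


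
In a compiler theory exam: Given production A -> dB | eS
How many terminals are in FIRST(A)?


Production: A -> dB | eS
Examining each alternative for leading terminals:
  A -> dB : first terminal = 'd'
  A -> eS : first terminal = 'e'
FIRST(A) = {d, e}
Count: 2

2


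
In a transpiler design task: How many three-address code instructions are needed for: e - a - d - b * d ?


Expression: e - a - d - b * d
Generating three-address code (respecting * over +/- precedence):
  Instruction 1: t1 = b * d
  Instruction 2: t2 = e - a
  Instruction 3: t3 = t2 - d
  Instruction 4: t4 = t3 - t1
Total instructions: 4

4


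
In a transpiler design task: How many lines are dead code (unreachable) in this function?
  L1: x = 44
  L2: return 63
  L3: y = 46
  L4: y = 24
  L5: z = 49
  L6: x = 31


Analyzing control flow:
  L1: reachable (before return)
  L2: reachable (return statement)
  L3: DEAD (after return at L2)
  L4: DEAD (after return at L2)
  L5: DEAD (after return at L2)
  L6: DEAD (after return at L2)
Return at L2, total lines = 6
Dead lines: L3 through L6
Count: 4

4


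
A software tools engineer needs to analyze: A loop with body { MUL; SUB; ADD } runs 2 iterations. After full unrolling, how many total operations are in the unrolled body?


Loop body operations: MUL, SUB, ADD (3 ops per iteration)
Unrolling 2 iterations:
  Iteration 1: MUL, SUB, ADD (3 ops)
  Iteration 2: MUL, SUB, ADD (3 ops)
Total: 2 iterations * 3 ops/iter = 6 operations

6


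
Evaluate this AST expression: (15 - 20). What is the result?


Expression: (15 - 20)
Evaluating step by step:
  15 - 20 = -5
Result: -5

-5


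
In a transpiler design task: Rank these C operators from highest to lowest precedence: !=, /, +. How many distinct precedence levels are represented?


Looking up precedence for each operator:
  != -> precedence 3
  / -> precedence 6
  + -> precedence 5
Sorted highest to lowest: /, +, !=
Distinct precedence values: [6, 5, 3]
Number of distinct levels: 3

3


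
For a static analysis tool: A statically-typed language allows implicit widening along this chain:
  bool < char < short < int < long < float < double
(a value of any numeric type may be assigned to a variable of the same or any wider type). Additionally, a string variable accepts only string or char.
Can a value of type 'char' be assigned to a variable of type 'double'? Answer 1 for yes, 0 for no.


Target variable type: double
Source value type: char
Numeric ranks: char=1, double=6
Widening allowed iff rank(source) <= rank(target): 1 <= 6? Yes
Result: 1

1


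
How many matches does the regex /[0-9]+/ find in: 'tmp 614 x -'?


Pattern: /[0-9]+/ (int literals)
Input: 'tmp 614 x -'
Scanning for matches:
  Match 1: '614'
Total matches: 1

1


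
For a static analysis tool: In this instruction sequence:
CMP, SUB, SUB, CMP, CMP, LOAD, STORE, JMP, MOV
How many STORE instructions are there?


Scanning instruction sequence for STORE:
  Position 1: CMP
  Position 2: SUB
  Position 3: SUB
  Position 4: CMP
  Position 5: CMP
  Position 6: LOAD
  Position 7: STORE <- MATCH
  Position 8: JMP
  Position 9: MOV
Matches at positions: [7]
Total STORE count: 1

1


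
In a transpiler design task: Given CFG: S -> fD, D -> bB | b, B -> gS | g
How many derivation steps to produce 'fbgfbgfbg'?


Grammar: S -> fD, D -> bB | b, B -> gS | g
Deriving 'fbgfbgfbg':
Step 1: S -> fD => fD
Step 2: D -> bB => fbB
Step 3: B -> gS => fbgS
Step 4: S -> fD => fbgfD
Step 5: D -> bB => fbgfbB
Step 6: B -> gS => fbgfbgS
Step 7: S -> fD => fbgfbgfD
Step 8: D -> bB => fbgfbgfbB
Step 9: B -> g => fbgfbgfbg
Total derivation steps: 9

9


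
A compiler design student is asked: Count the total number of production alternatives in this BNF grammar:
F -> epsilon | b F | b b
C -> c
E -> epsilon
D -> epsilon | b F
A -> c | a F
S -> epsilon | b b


Counting alternatives per rule:
  F: 3 alternative(s)
  C: 1 alternative(s)
  E: 1 alternative(s)
  D: 2 alternative(s)
  A: 2 alternative(s)
  S: 2 alternative(s)
Sum: 3 + 1 + 1 + 2 + 2 + 2 = 11

11


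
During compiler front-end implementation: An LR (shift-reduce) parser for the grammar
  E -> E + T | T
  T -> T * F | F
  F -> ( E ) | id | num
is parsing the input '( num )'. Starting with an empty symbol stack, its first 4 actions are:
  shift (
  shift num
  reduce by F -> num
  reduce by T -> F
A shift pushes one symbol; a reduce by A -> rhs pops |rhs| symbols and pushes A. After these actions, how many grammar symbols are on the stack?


Tracking the symbol stack through each action:
  Action 1: shift '(' : push -> stack = [(] (size 1)
  Action 2: shift 'num' : push -> stack = [(, num] (size 2)
  Action 3: reduce by F -> num : pop 1, push F -> stack = [(, F] (size 2)
  Action 4: reduce by T -> F : pop 1, push T -> stack = [(, T] (size 2)
Final stack size: 2

2


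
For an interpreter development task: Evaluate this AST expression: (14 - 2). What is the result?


Expression: (14 - 2)
Evaluating step by step:
  14 - 2 = 12
Result: 12

12


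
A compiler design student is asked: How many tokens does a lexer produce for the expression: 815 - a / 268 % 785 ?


Scanning '815 - a / 268 % 785'
Token 1: '815' -> integer_literal
Token 2: '-' -> operator
Token 3: 'a' -> identifier
Token 4: '/' -> operator
Token 5: '268' -> integer_literal
Token 6: '%' -> operator
Token 7: '785' -> integer_literal
Total tokens: 7

7


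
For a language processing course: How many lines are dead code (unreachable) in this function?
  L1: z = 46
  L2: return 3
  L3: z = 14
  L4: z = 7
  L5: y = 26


Analyzing control flow:
  L1: reachable (before return)
  L2: reachable (return statement)
  L3: DEAD (after return at L2)
  L4: DEAD (after return at L2)
  L5: DEAD (after return at L2)
Return at L2, total lines = 5
Dead lines: L3 through L5
Count: 3

3


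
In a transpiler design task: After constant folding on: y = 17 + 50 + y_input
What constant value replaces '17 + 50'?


Identifying constant sub-expression:
  Original: y = 17 + 50 + y_input
  17 and 50 are both compile-time constants
  Evaluating: 17 + 50 = 67
  After folding: y = 67 + y_input

67


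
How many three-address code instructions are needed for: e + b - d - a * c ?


Expression: e + b - d - a * c
Generating three-address code (respecting * over +/- precedence):
  Instruction 1: t1 = a * c
  Instruction 2: t2 = e + b
  Instruction 3: t3 = t2 - d
  Instruction 4: t4 = t3 - t1
Total instructions: 4

4


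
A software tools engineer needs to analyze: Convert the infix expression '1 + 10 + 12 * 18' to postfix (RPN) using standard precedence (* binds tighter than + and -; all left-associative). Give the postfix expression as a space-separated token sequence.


Applying the shunting-yard algorithm:
  Operand 1 -> output
  Push '+' onto operator stack -> op-stack: [+]
  Operand 10 -> output
  See '+' (prec 1); top '+' (prec 1) >= it -> pop '+' to output
  Push '+' onto operator stack -> op-stack: [+]
  Operand 12 -> output
  Push '*' onto operator stack -> op-stack: [+, *]
  Operand 18 -> output
  End of input: pop '*' to output
  End of input: pop '+' to output
Postfix result: 1 10 + 12 18 * +

1 10 + 12 18 * +


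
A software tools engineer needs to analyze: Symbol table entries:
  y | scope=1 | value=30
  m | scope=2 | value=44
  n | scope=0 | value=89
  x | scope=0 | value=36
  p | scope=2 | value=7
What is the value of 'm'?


Searching symbol table for 'm':
  y | scope=1 | value=30
  m | scope=2 | value=44 <- MATCH
  n | scope=0 | value=89
  x | scope=0 | value=36
  p | scope=2 | value=7
Found 'm' at scope 2 with value 44

44


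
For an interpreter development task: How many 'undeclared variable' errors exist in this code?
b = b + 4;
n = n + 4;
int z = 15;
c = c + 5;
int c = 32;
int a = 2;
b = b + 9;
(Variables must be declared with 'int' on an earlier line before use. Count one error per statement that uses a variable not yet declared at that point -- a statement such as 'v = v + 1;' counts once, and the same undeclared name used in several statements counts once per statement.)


Scanning code line by line:
  Line 1: use 'b' -> ERROR (undeclared)
  Line 2: use 'n' -> ERROR (undeclared)
  Line 3: declare 'z' -> declared = ['z']
  Line 4: use 'c' -> ERROR (undeclared)
  Line 5: declare 'c' -> declared = ['c', 'z']
  Line 6: declare 'a' -> declared = ['a', 'c', 'z']
  Line 7: use 'b' -> ERROR (undeclared)
Total undeclared variable errors: 4

4


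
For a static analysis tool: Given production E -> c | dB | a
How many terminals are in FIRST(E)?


Production: E -> c | dB | a
Examining each alternative for leading terminals:
  E -> c : first terminal = 'c'
  E -> dB : first terminal = 'd'
  E -> a : first terminal = 'a'
FIRST(E) = {a, c, d}
Count: 3

3


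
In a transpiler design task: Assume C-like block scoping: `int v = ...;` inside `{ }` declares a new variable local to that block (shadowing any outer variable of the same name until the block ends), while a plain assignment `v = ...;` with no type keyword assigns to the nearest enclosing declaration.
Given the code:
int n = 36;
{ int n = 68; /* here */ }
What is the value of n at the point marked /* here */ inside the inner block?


Analyzing scoping rules:
Outer scope: declares n = 36
Inner block: 'int n = 68;' declares a NEW n that shadows the outer one
Inside the block the inner declaration is in scope -> 68
Result: 68

68


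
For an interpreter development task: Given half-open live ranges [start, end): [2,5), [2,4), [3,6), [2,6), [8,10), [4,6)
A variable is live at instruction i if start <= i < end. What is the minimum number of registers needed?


Live ranges:
  Var0: [2, 5)
  Var1: [2, 4)
  Var2: [3, 6)
  Var3: [2, 6)
  Var4: [8, 10)
  Var5: [4, 6)
Sweep-line events (position, delta, active):
  pos=2 start -> active=1
  pos=2 start -> active=2
  pos=2 start -> active=3
  pos=3 start -> active=4
  pos=4 end -> active=3
  pos=4 start -> active=4
  pos=5 end -> active=3
  pos=6 end -> active=2
  pos=6 end -> active=1
  pos=6 end -> active=0
  pos=8 start -> active=1
  pos=10 end -> active=0
Maximum simultaneous active: 4
Minimum registers needed: 4

4


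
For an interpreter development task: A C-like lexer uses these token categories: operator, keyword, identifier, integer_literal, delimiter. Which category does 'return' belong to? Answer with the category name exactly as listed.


Token: 'return'
Checking categories:
  identifier: no
  integer_literal: no
  operator: no
  keyword: YES
  delimiter: no
Category: keyword

keyword


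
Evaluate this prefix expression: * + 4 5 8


Parsing prefix expression: * + 4 5 8
Step 1: Innermost operation '+ 4 5'
  4 + 5 = 9
Step 2: Outer operation '* [9] 8'
  9 * 8 = 72

72


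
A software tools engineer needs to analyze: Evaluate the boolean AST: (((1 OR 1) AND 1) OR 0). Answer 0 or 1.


Step 1: Evaluate inner node
  1 OR 1 = 1
Step 2: Evaluate next node
  1 AND 1 = 1
Step 3: Evaluate root node
  1 OR 0 = 1

1


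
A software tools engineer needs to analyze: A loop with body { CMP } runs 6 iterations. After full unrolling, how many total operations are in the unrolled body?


Loop body operations: CMP (1 op per iteration)
Unrolling 6 iterations:
  Iteration 1: CMP (1 ops)
  Iteration 2: CMP (1 ops)
  Iteration 3: CMP (1 ops)
  Iteration 4: CMP (1 ops)
  Iteration 5: CMP (1 ops)
  Iteration 6: CMP (1 ops)
Total: 6 iterations * 1 ops/iter = 6 operations

6


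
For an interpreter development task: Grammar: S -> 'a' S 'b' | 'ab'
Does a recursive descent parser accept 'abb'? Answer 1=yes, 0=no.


Grammar accepts strings of the form a^n b^n (n >= 1)
Word: 'abb'
Counting: 1 a's and 2 b's
Check: 1 == 2? No
Mismatch: a-count != b-count
Rejected

0


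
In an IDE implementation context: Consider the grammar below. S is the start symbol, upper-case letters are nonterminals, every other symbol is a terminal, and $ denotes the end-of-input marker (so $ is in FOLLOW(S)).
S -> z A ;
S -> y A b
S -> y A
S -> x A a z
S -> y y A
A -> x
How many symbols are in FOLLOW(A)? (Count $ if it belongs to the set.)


S is the start symbol and does not occur in any rule body, so FOLLOW(S) = {$}.
Examining every occurrence of A in a rule body:
  S -> z A ; : A is followed by terminal ';' -> add ';'
  S -> y A b : A is followed by terminal 'b' -> add 'b'
  S -> y A : A is at the right end -> add FOLLOW(S) = {$}
  S -> x A a z : A is followed by terminal 'a' -> add 'a'
  S -> y y A : A is at the right end -> add FOLLOW(S) = {$} (already in the set)
  A -> x : A does not occur in the body -> contributes nothing
FOLLOW(A) = {;, a, b, $}
Count: 4

4


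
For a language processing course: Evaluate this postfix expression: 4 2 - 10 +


Processing tokens left to right:
Push 4, Push 2
Pop 4 and 2, compute 4 - 2 = 2, push 2
Push 10
Pop 2 and 10, compute 2 + 10 = 12, push 12
Stack result: 12

12


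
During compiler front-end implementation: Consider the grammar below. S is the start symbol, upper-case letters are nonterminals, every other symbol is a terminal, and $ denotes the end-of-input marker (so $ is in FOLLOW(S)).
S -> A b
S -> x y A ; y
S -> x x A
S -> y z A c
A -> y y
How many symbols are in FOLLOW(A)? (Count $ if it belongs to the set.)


S is the start symbol and does not occur in any rule body, so FOLLOW(S) = {$}.
Examining every occurrence of A in a rule body:
  S -> A b : A is followed by terminal 'b' -> add 'b'
  S -> x y A ; y : A is followed by terminal ';' -> add ';'
  S -> x x A : A is at the right end -> add FOLLOW(S) = {$}
  S -> y z A c : A is followed by terminal 'c' -> add 'c'
  A -> y y : A does not occur in the body -> contributes nothing
FOLLOW(A) = {;, b, c, $}
Count: 4

4


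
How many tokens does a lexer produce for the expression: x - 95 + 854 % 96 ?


Scanning 'x - 95 + 854 % 96'
Token 1: 'x' -> identifier
Token 2: '-' -> operator
Token 3: '95' -> integer_literal
Token 4: '+' -> operator
Token 5: '854' -> integer_literal
Token 6: '%' -> operator
Token 7: '96' -> integer_literal
Total tokens: 7

7


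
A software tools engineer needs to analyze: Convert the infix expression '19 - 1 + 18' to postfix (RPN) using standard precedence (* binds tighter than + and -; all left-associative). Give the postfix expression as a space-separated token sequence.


Applying the shunting-yard algorithm:
  Operand 19 -> output
  Push '-' onto operator stack -> op-stack: [-]
  Operand 1 -> output
  See '+' (prec 1); top '-' (prec 1) >= it -> pop '-' to output
  Push '+' onto operator stack -> op-stack: [+]
  Operand 18 -> output
  End of input: pop '+' to output
Postfix result: 19 1 - 18 +

19 1 - 18 +


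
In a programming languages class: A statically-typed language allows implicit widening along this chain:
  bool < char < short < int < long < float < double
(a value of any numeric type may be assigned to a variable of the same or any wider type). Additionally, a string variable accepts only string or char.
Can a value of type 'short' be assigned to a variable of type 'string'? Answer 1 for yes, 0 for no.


Target variable type: string
Source value type: short
Rule: string accepts only {string, char}
  source 'short' in {string, char}? No
Result: 0

0


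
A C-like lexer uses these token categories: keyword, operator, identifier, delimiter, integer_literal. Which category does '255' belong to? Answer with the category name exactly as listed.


Token: '255'
Checking categories:
  identifier: no
  integer_literal: YES
  operator: no
  keyword: no
  delimiter: no
Category: integer_literal

integer_literal


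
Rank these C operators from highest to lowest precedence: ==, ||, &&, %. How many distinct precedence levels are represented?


Looking up precedence for each operator:
  == -> precedence 3
  || -> precedence 1
  && -> precedence 2
  % -> precedence 6
Sorted highest to lowest: %, ==, &&, ||
Distinct precedence values: [6, 3, 2, 1]
Number of distinct levels: 4

4


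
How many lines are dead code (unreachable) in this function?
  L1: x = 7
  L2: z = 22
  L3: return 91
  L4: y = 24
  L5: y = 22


Analyzing control flow:
  L1: reachable (before return)
  L2: reachable (before return)
  L3: reachable (return statement)
  L4: DEAD (after return at L3)
  L5: DEAD (after return at L3)
Return at L3, total lines = 5
Dead lines: L4 through L5
Count: 2

2


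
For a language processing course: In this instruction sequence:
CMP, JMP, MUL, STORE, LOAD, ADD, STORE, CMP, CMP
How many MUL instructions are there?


Scanning instruction sequence for MUL:
  Position 1: CMP
  Position 2: JMP
  Position 3: MUL <- MATCH
  Position 4: STORE
  Position 5: LOAD
  Position 6: ADD
  Position 7: STORE
  Position 8: CMP
  Position 9: CMP
Matches at positions: [3]
Total MUL count: 1

1


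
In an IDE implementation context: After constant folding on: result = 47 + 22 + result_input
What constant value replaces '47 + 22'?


Identifying constant sub-expression:
  Original: result = 47 + 22 + result_input
  47 and 22 are both compile-time constants
  Evaluating: 47 + 22 = 69
  After folding: result = 69 + result_input

69


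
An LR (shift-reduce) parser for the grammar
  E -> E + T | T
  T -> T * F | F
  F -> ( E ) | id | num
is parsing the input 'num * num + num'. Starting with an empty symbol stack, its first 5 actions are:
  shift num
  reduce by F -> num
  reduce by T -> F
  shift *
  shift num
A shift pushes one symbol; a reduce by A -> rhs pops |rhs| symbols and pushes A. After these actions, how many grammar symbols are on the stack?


Tracking the symbol stack through each action:
  Action 1: shift 'num' : push -> stack = [num] (size 1)
  Action 2: reduce by F -> num : pop 1, push F -> stack = [F] (size 1)
  Action 3: reduce by T -> F : pop 1, push T -> stack = [T] (size 1)
  Action 4: shift '*' : push -> stack = [T, *] (size 2)
  Action 5: shift 'num' : push -> stack = [T, *, num] (size 3)
Final stack size: 3

3


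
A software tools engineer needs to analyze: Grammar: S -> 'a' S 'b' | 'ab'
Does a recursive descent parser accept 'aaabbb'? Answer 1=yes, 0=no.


Grammar accepts strings of the form a^n b^n (n >= 1)
Word: 'aaabbb'
Counting: 3 a's and 3 b's
Check: 3 == 3? Yes
Derivation (S -> aSb applied 2 time(s), then S -> ab): S => aSb => aaSbb => aaabbb
Accepted

1


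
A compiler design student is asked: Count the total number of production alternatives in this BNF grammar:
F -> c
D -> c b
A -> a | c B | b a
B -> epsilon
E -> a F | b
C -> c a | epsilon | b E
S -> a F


Counting alternatives per rule:
  F: 1 alternative(s)
  D: 1 alternative(s)
  A: 3 alternative(s)
  B: 1 alternative(s)
  E: 2 alternative(s)
  C: 3 alternative(s)
  S: 1 alternative(s)
Sum: 1 + 1 + 3 + 1 + 2 + 3 + 1 = 12

12


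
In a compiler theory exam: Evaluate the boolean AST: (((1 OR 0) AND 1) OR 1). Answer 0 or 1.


Step 1: Evaluate inner node
  1 OR 0 = 1
Step 2: Evaluate next node
  1 AND 1 = 1
Step 3: Evaluate root node
  1 OR 1 = 1

1


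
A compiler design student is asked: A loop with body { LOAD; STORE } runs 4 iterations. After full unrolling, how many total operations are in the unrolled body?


Loop body operations: LOAD, STORE (2 ops per iteration)
Unrolling 4 iterations:
  Iteration 1: LOAD, STORE (2 ops)
  Iteration 2: LOAD, STORE (2 ops)
  Iteration 3: LOAD, STORE (2 ops)
  Iteration 4: LOAD, STORE (2 ops)
Total: 4 iterations * 2 ops/iter = 8 operations

8


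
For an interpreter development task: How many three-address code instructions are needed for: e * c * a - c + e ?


Expression: e * c * a - c + e
Generating three-address code (respecting * over +/- precedence):
  Instruction 1: t1 = e * c
  Instruction 2: t2 = t1 * a
  Instruction 3: t3 = t2 - c
  Instruction 4: t4 = t3 + e
Total instructions: 4

4


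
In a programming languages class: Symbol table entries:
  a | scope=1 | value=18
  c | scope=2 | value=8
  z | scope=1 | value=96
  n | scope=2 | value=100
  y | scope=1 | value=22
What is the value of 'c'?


Searching symbol table for 'c':
  a | scope=1 | value=18
  c | scope=2 | value=8 <- MATCH
  z | scope=1 | value=96
  n | scope=2 | value=100
  y | scope=1 | value=22
Found 'c' at scope 2 with value 8

8


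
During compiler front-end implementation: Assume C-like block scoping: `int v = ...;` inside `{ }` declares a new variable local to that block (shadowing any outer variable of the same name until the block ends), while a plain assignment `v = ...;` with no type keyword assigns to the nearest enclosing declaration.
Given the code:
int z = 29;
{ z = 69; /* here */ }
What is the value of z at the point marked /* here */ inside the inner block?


Analyzing scoping rules:
Outer scope: declares z = 29
Inner block: 'z = 69;' has no type keyword, so it is an assignment to the outer z (no shadowing)
Inside the block, after the assignment -> 69
Result: 69

69


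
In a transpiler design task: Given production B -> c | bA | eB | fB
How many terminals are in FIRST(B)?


Production: B -> c | bA | eB | fB
Examining each alternative for leading terminals:
  B -> c : first terminal = 'c'
  B -> bA : first terminal = 'b'
  B -> eB : first terminal = 'e'
  B -> fB : first terminal = 'f'
FIRST(B) = {b, c, e, f}
Count: 4

4


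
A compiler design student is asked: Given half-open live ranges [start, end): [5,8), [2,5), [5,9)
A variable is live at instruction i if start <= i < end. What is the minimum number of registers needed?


Live ranges:
  Var0: [5, 8)
  Var1: [2, 5)
  Var2: [5, 9)
Sweep-line events (position, delta, active):
  pos=2 start -> active=1
  pos=5 end -> active=0
  pos=5 start -> active=1
  pos=5 start -> active=2
  pos=8 end -> active=1
  pos=9 end -> active=0
Maximum simultaneous active: 2
Minimum registers needed: 2

2


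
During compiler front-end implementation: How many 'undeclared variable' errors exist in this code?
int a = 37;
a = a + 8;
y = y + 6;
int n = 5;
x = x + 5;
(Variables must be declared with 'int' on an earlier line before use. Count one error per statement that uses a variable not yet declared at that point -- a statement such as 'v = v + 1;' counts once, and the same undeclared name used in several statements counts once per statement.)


Scanning code line by line:
  Line 1: declare 'a' -> declared = ['a']
  Line 2: use 'a' -> OK (declared)
  Line 3: use 'y' -> ERROR (undeclared)
  Line 4: declare 'n' -> declared = ['a', 'n']
  Line 5: use 'x' -> ERROR (undeclared)
Total undeclared variable errors: 2

2


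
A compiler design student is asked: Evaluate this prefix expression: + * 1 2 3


Parsing prefix expression: + * 1 2 3
Step 1: Innermost operation '* 1 2'
  1 * 2 = 2
Step 2: Outer operation '+ [2] 3'
  2 + 3 = 5

5


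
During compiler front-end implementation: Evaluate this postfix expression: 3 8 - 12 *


Processing tokens left to right:
Push 3, Push 8
Pop 3 and 8, compute 3 - 8 = -5, push -5
Push 12
Pop -5 and 12, compute -5 * 12 = -60, push -60
Stack result: -60

-60


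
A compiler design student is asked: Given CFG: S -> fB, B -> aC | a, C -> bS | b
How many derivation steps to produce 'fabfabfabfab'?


Grammar: S -> fB, B -> aC | a, C -> bS | b
Deriving 'fabfabfabfab':
Step 1: S -> fB => fB
Step 2: B -> aC => faC
Step 3: C -> bS => fabS
Step 4: S -> fB => fabfB
Step 5: B -> aC => fabfaC
Step 6: C -> bS => fabfabS
Step 7: S -> fB => fabfabfB
Step 8: B -> aC => fabfabfaC
Step 9: C -> bS => fabfabfabS
Step 10: S -> fB => fabfabfabfB
Step 11: B -> aC => fabfabfabfaC
Step 12: C -> b => fabfabfabfab
Total derivation steps: 12

12


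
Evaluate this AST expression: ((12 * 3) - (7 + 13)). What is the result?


Expression: ((12 * 3) - (7 + 13))
Evaluating step by step:
  12 * 3 = 36
  7 + 13 = 20
  36 - 20 = 16
Result: 16

16


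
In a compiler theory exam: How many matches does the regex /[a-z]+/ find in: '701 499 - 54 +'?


Pattern: /[a-z]+/ (identifiers)
Input: '701 499 - 54 +'
Scanning for matches:
Total matches: 0

0


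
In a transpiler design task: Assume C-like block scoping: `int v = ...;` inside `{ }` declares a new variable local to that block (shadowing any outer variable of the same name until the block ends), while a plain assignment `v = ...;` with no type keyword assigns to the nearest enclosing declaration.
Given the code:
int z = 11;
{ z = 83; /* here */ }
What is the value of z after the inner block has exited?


Analyzing scoping rules:
Outer scope: declares z = 11
Inner block: 'z = 83;' has no type keyword, so it is an assignment to the outer z (no shadowing)
The assignment changed the outer variable itself, so the new value persists after the block -> 83
Result: 83

83


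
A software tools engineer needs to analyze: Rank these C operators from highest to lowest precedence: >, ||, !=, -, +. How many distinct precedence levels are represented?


Looking up precedence for each operator:
  > -> precedence 4
  || -> precedence 1
  != -> precedence 3
  - -> precedence 5
  + -> precedence 5
Sorted highest to lowest: -, +, >, !=, ||
Distinct precedence values: [5, 4, 3, 1]
Number of distinct levels: 4

4


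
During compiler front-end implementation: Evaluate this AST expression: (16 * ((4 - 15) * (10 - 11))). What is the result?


Expression: (16 * ((4 - 15) * (10 - 11)))
Evaluating step by step:
  4 - 15 = -11
  10 - 11 = -1
  -11 * -1 = 11
  16 * 11 = 176
Result: 176

176


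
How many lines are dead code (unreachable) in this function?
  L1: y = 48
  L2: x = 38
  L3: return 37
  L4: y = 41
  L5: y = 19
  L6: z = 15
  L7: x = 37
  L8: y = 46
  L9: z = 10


Analyzing control flow:
  L1: reachable (before return)
  L2: reachable (before return)
  L3: reachable (return statement)
  L4: DEAD (after return at L3)
  L5: DEAD (after return at L3)
  L6: DEAD (after return at L3)
  L7: DEAD (after return at L3)
  L8: DEAD (after return at L3)
  L9: DEAD (after return at L3)
Return at L3, total lines = 9
Dead lines: L4 through L9
Count: 6

6


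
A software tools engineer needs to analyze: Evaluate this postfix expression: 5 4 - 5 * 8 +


Processing tokens left to right:
Push 5, Push 4
Pop 5 and 4, compute 5 - 4 = 1, push 1
Push 5
Pop 1 and 5, compute 1 * 5 = 5, push 5
Push 8
Pop 5 and 8, compute 5 + 8 = 13, push 13
Stack result: 13

13


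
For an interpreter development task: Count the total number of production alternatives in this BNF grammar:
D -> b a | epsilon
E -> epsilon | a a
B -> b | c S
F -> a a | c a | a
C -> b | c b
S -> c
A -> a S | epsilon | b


Counting alternatives per rule:
  D: 2 alternative(s)
  E: 2 alternative(s)
  B: 2 alternative(s)
  F: 3 alternative(s)
  C: 2 alternative(s)
  S: 1 alternative(s)
  A: 3 alternative(s)
Sum: 2 + 2 + 2 + 3 + 2 + 1 + 3 = 15

15
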